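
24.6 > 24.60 False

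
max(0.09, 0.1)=0.1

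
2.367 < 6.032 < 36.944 True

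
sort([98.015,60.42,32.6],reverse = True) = [98.015,60.42,32.6]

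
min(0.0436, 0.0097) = 0.0097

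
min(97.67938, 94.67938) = 94.67938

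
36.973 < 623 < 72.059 False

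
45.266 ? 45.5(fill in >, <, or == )<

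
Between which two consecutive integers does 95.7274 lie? 95 and 96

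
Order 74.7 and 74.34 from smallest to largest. 74.34, 74.7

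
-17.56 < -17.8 False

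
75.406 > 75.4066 False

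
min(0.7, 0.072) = 0.072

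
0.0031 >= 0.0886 False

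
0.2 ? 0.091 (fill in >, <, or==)>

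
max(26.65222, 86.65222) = 86.65222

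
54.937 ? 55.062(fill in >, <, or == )<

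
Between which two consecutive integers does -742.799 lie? -743 and -742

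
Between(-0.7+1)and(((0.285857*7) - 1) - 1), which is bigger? (-0.7+1)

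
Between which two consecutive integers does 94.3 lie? 94 and 95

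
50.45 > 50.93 False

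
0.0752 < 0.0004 False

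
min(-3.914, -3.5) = -3.914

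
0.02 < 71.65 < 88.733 True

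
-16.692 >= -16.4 False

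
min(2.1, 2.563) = 2.1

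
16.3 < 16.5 True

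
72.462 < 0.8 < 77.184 False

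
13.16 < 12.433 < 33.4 False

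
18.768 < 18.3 False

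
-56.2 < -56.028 True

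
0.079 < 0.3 True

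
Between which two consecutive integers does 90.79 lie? 90 and 91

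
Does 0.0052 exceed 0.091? No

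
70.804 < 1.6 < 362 False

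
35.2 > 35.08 True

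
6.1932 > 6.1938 False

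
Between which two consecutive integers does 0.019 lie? 0 and 1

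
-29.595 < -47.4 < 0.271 False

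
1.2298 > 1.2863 False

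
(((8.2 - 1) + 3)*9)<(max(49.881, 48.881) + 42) True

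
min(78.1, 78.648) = 78.1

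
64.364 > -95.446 True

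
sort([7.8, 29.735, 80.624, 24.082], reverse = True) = [80.624, 29.735, 24.082, 7.8]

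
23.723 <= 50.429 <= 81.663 True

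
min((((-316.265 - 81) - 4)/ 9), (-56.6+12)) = -44.6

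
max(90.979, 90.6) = 90.979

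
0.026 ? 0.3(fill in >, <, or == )<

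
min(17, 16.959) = 16.959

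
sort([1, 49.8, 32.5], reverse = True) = [49.8, 32.5, 1]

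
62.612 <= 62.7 True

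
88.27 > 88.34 False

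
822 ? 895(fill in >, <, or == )<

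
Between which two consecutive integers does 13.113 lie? 13 and 14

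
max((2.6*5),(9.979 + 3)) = 13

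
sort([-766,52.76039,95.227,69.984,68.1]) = [-766,52.76039,68.1,69.984,95.227]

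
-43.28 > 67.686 False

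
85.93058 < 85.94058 True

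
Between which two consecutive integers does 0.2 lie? 0 and 1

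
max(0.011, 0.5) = 0.5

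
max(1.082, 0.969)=1.082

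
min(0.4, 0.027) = 0.027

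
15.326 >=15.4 False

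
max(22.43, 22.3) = 22.43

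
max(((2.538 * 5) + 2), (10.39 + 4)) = 14.69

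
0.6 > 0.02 True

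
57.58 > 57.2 True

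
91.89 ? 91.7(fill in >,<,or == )>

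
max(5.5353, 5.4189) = 5.5353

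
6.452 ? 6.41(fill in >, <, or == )>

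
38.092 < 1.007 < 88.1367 False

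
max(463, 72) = 463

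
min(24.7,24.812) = 24.7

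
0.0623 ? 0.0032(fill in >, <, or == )>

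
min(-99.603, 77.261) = -99.603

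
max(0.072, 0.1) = 0.1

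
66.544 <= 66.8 True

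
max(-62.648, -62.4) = -62.4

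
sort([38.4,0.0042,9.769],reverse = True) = [38.4,9.769,0.0042]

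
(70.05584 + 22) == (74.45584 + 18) False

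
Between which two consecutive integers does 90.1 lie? 90 and 91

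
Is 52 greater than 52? No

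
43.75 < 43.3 False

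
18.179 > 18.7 False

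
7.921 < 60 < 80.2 True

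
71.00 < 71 False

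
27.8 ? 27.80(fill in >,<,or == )==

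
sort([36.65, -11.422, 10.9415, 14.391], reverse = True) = [36.65, 14.391, 10.9415, -11.422]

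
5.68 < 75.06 True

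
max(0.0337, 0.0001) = 0.0337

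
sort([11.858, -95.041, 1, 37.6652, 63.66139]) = [-95.041, 1, 11.858, 37.6652, 63.66139]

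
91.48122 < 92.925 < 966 True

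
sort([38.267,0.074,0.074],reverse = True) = [38.267,0.074,0.074]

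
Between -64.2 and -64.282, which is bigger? -64.2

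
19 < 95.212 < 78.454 False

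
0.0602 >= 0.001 True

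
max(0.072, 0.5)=0.5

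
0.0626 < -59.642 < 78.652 False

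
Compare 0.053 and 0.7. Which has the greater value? 0.7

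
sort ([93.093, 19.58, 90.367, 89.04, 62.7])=[19.58, 62.7, 89.04, 90.367, 93.093]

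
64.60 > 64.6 False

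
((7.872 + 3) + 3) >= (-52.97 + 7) True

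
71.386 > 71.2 True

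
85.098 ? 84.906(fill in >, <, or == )>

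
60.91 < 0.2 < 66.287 False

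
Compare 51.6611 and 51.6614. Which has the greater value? 51.6614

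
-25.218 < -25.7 False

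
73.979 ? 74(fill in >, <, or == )<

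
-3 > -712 True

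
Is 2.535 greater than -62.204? Yes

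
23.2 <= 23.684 True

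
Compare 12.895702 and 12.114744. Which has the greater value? 12.895702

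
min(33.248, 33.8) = 33.248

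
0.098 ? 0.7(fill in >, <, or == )<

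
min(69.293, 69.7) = 69.293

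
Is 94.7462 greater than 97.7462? No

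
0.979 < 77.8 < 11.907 False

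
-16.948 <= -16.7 True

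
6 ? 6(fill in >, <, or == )==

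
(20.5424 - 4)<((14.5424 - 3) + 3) False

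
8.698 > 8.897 False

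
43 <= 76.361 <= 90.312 True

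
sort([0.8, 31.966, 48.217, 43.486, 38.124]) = [0.8, 31.966, 38.124, 43.486, 48.217]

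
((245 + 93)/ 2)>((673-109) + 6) False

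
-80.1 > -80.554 True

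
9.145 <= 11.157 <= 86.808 True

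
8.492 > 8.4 True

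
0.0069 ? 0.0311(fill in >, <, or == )<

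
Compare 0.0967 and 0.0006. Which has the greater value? 0.0967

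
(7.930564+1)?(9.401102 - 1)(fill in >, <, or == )>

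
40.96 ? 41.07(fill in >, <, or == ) <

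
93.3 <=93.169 False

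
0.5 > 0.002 True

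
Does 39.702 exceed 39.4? Yes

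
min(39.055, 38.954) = 38.954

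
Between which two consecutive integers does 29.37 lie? 29 and 30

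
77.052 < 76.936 False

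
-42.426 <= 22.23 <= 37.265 True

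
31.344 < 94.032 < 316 True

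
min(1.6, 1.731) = 1.6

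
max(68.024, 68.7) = 68.7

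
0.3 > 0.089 True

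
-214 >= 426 False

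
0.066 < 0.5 True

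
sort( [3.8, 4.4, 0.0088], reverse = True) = [4.4, 3.8, 0.0088]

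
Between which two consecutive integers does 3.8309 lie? 3 and 4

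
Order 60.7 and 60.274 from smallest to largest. 60.274, 60.7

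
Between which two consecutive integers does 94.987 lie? 94 and 95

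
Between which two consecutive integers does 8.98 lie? 8 and 9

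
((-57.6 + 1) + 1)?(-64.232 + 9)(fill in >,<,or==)<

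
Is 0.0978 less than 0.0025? No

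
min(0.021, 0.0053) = 0.0053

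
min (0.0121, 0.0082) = 0.0082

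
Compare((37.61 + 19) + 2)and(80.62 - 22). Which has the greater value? (80.62 - 22)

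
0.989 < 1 True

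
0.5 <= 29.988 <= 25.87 False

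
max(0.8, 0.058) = 0.8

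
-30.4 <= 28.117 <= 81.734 True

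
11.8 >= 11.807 False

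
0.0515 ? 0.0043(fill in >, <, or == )>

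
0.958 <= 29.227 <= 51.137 True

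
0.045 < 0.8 True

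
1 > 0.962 True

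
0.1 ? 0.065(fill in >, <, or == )>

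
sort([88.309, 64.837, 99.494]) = [64.837, 88.309, 99.494]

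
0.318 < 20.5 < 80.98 True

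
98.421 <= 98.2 False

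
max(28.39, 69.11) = 69.11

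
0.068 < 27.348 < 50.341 True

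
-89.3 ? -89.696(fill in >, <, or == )>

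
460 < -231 False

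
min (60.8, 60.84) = 60.8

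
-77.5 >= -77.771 True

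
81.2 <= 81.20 True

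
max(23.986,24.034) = 24.034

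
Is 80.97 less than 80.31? No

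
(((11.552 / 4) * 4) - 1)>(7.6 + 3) False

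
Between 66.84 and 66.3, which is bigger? 66.84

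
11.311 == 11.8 False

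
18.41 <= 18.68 True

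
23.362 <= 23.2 False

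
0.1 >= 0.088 True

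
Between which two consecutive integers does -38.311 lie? -39 and -38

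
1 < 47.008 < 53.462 True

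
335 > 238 True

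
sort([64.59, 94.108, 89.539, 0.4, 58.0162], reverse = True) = [94.108, 89.539, 64.59, 58.0162, 0.4]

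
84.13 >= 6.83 True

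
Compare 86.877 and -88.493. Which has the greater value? 86.877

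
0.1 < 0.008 False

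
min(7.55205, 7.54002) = 7.54002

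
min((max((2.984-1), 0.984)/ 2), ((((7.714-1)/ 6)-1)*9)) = 0.992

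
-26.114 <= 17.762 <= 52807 True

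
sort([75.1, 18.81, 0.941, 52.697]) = [0.941, 18.81, 52.697, 75.1]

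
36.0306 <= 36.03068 True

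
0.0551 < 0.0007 False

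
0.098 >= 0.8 False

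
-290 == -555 False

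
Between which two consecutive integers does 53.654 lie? 53 and 54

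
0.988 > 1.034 False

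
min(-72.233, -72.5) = -72.5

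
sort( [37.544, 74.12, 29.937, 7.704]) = [7.704, 29.937, 37.544, 74.12]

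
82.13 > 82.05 True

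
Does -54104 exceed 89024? No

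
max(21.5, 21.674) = 21.674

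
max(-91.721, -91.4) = -91.4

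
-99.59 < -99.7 False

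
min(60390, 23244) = 23244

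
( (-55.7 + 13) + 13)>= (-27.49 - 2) False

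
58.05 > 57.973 True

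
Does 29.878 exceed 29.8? Yes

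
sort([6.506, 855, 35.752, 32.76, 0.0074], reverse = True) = [855, 35.752, 32.76, 6.506, 0.0074]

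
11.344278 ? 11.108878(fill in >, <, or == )>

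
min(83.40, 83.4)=83.40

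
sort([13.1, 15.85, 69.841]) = [13.1, 15.85, 69.841]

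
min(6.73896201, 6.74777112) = 6.73896201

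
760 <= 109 False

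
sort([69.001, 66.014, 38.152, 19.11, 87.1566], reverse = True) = [87.1566, 69.001, 66.014, 38.152, 19.11]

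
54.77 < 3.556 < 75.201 False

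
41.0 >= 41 True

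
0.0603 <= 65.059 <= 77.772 True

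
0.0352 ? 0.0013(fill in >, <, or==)>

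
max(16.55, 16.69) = 16.69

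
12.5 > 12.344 True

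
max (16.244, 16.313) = 16.313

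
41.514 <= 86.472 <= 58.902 False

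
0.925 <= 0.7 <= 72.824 False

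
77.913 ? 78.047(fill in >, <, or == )<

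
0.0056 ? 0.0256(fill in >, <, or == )<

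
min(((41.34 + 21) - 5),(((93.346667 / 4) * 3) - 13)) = 57.01000025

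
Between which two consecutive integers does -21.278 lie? -22 and -21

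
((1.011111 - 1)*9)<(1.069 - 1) False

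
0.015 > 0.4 False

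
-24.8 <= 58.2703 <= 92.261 True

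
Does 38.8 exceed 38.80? No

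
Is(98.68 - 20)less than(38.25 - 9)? No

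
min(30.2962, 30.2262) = 30.2262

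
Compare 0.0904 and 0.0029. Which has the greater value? 0.0904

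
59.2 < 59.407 True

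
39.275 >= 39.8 False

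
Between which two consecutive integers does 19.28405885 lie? 19 and 20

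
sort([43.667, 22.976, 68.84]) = [22.976, 43.667, 68.84]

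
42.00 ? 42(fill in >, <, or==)==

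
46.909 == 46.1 False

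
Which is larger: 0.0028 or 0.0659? 0.0659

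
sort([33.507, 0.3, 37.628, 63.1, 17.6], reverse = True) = [63.1, 37.628, 33.507, 17.6, 0.3]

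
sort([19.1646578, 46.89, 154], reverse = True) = [154, 46.89, 19.1646578]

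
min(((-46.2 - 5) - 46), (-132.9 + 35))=-97.9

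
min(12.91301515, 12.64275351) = 12.64275351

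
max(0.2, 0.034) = 0.2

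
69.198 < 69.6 True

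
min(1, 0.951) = 0.951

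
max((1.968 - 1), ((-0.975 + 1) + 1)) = 1.025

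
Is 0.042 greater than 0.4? No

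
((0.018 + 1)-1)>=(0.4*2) False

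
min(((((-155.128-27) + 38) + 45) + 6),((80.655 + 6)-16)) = -93.128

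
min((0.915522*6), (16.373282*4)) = 5.493132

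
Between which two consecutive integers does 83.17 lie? 83 and 84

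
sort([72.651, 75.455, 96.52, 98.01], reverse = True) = [98.01, 96.52, 75.455, 72.651]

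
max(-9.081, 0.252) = 0.252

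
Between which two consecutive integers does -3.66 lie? -4 and -3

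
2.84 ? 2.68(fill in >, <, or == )>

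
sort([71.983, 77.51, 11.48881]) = [11.48881, 71.983, 77.51]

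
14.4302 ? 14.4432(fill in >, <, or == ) <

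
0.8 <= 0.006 False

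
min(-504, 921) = -504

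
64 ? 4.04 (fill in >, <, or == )>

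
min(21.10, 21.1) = 21.10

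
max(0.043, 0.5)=0.5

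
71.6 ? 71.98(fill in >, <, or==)<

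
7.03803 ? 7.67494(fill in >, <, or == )<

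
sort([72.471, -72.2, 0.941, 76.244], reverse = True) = [76.244, 72.471, 0.941, -72.2]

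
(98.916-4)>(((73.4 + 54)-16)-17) True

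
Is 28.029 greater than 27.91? Yes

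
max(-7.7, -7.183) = -7.183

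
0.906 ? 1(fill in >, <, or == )<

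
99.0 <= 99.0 True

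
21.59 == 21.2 False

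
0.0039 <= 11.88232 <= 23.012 True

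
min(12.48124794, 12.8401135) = 12.48124794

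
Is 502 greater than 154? Yes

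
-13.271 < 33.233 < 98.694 True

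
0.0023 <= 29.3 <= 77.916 True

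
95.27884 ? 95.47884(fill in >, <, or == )<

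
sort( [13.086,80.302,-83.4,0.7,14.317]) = [-83.4,0.7,13.086,14.317,80.302]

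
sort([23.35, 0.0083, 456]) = [0.0083, 23.35, 456]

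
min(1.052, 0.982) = 0.982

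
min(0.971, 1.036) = 0.971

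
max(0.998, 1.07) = 1.07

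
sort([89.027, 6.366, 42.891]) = [6.366, 42.891, 89.027]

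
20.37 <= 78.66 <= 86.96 True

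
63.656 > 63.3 True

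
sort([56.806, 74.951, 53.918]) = [53.918, 56.806, 74.951]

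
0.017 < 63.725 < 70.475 True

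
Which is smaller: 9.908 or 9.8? 9.8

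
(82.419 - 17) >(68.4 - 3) True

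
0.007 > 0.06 False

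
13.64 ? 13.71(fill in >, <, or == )<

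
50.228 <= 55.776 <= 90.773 True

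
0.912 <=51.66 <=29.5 False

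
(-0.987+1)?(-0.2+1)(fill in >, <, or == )<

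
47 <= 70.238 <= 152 True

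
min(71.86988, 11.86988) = 11.86988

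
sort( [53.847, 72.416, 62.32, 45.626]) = [45.626, 53.847, 62.32, 72.416]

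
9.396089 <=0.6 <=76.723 False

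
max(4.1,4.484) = 4.484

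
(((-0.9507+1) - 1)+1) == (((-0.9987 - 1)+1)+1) False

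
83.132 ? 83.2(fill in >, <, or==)<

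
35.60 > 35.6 False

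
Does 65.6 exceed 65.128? Yes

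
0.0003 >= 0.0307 False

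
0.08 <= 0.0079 False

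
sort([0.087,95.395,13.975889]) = [0.087,13.975889,95.395]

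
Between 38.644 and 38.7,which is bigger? 38.7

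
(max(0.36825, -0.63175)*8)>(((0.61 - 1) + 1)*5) False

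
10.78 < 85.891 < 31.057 False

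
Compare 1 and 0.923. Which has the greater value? 1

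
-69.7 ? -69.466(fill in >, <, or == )<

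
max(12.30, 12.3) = 12.3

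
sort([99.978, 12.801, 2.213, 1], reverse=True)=[99.978, 12.801, 2.213, 1]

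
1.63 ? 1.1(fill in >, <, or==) >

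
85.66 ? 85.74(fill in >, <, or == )<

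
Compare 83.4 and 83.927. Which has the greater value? 83.927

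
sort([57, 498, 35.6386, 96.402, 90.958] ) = [35.6386, 57, 90.958, 96.402, 498]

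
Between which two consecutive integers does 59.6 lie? 59 and 60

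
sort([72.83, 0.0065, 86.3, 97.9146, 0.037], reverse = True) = [97.9146, 86.3, 72.83, 0.037, 0.0065]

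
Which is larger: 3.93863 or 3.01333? 3.93863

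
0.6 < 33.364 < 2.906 False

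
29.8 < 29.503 False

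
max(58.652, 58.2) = 58.652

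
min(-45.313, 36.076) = -45.313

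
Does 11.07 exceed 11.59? No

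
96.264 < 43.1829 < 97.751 False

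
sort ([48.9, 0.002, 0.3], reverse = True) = [48.9, 0.3, 0.002]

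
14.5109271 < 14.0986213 False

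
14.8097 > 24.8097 False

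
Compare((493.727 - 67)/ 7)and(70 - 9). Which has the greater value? (70 - 9)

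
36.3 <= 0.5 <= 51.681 False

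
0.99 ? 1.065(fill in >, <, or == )<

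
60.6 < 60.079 False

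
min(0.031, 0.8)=0.031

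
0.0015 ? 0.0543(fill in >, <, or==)<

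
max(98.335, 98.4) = 98.4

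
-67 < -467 False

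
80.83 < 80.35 False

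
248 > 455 False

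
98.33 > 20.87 True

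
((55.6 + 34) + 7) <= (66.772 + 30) True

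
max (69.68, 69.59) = 69.68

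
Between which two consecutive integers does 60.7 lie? 60 and 61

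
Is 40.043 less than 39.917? No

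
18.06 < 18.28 True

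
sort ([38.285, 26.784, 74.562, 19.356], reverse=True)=[74.562, 38.285, 26.784, 19.356]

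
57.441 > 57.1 True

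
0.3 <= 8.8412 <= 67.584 True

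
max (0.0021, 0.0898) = 0.0898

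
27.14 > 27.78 False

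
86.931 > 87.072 False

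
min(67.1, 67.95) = 67.1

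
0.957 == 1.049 False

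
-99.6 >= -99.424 False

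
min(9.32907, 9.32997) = 9.32907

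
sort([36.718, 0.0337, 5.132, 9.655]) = [0.0337, 5.132, 9.655, 36.718]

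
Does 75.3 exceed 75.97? No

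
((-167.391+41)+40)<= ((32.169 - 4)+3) True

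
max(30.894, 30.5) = 30.894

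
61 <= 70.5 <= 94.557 True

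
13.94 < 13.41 False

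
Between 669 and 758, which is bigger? 758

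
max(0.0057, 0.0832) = 0.0832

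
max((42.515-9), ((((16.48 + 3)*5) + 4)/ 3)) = 33.8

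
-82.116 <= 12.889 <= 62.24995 True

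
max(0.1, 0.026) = 0.1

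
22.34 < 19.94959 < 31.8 False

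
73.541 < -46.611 False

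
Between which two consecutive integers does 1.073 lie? 1 and 2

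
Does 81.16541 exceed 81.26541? No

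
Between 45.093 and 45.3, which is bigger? 45.3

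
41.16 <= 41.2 True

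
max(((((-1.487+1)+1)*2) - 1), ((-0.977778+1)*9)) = 0.199998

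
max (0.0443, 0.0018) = 0.0443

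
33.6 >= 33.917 False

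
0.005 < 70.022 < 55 False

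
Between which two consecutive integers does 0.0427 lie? 0 and 1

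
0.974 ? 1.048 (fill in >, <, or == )<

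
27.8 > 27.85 False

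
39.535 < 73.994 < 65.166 False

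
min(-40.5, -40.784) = -40.784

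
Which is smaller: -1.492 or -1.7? -1.7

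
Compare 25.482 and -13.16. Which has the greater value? 25.482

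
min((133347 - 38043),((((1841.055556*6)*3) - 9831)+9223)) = 32531.000008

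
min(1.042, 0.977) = 0.977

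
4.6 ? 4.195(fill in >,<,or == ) >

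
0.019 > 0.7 False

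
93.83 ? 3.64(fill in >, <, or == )>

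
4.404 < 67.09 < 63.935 False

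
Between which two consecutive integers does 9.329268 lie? 9 and 10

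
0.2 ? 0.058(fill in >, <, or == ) >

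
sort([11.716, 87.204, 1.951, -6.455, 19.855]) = [-6.455, 1.951, 11.716, 19.855, 87.204]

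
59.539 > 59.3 True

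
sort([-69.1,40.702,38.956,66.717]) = [-69.1,38.956,40.702,66.717]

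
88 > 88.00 False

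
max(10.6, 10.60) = 10.60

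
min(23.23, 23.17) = 23.17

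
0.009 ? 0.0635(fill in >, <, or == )<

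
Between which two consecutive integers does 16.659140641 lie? 16 and 17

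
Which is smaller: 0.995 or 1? 0.995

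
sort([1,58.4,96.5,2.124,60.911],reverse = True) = [96.5,60.911,58.4,2.124,1]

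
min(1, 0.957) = 0.957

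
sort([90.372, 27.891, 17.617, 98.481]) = [17.617, 27.891, 90.372, 98.481]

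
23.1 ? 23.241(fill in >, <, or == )<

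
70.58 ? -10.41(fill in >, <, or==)>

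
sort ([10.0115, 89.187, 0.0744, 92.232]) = [0.0744, 10.0115, 89.187, 92.232]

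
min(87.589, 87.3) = 87.3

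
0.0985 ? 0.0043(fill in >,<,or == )>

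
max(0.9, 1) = 1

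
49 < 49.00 False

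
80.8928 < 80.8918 False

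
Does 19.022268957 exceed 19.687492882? No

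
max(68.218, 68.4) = 68.4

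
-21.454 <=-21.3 True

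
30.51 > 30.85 False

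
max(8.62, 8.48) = 8.62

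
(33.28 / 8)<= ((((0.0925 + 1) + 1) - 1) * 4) True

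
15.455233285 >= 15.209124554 True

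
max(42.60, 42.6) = 42.6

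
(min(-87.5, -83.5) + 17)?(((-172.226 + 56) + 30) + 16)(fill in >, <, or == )<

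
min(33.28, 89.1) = 33.28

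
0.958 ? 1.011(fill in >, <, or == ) <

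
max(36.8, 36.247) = 36.8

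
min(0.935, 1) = 0.935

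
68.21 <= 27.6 False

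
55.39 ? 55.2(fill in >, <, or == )>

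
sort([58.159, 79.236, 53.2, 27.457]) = [27.457, 53.2, 58.159, 79.236]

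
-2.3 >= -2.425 True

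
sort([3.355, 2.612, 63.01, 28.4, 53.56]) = [2.612, 3.355, 28.4, 53.56, 63.01]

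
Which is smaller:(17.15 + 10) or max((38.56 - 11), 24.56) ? (17.15 + 10)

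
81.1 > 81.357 False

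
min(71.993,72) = 71.993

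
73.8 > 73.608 True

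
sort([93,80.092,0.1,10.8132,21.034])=[0.1,10.8132,21.034,80.092,93]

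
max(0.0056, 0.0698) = 0.0698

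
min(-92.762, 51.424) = -92.762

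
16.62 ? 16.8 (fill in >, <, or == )<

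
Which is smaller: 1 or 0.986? 0.986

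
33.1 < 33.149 True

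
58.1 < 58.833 True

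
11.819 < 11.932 True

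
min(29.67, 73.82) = 29.67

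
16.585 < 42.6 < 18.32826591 False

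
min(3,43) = 3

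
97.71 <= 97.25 False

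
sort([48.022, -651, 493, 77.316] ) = [-651, 48.022, 77.316, 493]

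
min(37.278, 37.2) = 37.2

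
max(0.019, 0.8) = 0.8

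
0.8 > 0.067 True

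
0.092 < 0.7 True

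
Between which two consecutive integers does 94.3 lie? 94 and 95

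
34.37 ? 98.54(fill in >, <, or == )<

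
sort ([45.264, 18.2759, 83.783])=[18.2759, 45.264, 83.783]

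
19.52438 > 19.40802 True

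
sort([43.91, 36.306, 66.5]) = [36.306, 43.91, 66.5]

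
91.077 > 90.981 True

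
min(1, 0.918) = 0.918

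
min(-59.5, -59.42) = -59.5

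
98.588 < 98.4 False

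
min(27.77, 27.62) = 27.62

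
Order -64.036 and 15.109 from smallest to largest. -64.036, 15.109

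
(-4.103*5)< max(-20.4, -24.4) True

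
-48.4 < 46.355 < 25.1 False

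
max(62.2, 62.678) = 62.678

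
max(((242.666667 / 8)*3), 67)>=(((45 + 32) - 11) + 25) True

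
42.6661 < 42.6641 False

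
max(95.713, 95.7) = 95.713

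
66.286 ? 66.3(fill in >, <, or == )<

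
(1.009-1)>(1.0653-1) False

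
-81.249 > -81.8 True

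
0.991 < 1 True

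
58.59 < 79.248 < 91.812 True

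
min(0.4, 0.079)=0.079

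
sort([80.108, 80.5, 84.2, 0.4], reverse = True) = [84.2, 80.5, 80.108, 0.4]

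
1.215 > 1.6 False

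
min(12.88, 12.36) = 12.36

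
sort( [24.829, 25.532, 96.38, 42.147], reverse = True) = [96.38, 42.147, 25.532, 24.829]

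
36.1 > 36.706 False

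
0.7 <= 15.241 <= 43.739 True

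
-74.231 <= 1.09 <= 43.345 True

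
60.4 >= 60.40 True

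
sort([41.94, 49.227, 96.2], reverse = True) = [96.2, 49.227, 41.94]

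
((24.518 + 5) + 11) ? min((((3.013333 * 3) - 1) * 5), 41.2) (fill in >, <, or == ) >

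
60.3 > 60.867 False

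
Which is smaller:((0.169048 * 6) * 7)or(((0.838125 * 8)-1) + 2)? ((0.169048 * 6) * 7)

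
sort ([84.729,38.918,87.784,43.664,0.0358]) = [0.0358,38.918,43.664,84.729,87.784]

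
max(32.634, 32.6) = 32.634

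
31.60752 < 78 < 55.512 False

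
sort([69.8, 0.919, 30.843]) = [0.919, 30.843, 69.8]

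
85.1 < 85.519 True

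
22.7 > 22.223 True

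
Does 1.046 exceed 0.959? Yes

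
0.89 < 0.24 False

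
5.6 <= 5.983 True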